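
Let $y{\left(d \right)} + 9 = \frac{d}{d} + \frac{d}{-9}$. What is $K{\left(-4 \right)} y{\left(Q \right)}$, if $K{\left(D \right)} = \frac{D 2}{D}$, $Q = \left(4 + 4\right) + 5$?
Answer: $- \frac{170}{9} \approx -18.889$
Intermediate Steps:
$Q = 13$ ($Q = 8 + 5 = 13$)
$y{\left(d \right)} = -8 - \frac{d}{9}$ ($y{\left(d \right)} = -9 + \left(\frac{d}{d} + \frac{d}{-9}\right) = -9 + \left(1 + d \left(- \frac{1}{9}\right)\right) = -9 - \left(-1 + \frac{d}{9}\right) = -8 - \frac{d}{9}$)
$K{\left(D \right)} = 2$ ($K{\left(D \right)} = \frac{2 D}{D} = 2$)
$K{\left(-4 \right)} y{\left(Q \right)} = 2 \left(-8 - \frac{13}{9}\right) = 2 \left(- \frac{85}{9}\right) = - \frac{170}{9}$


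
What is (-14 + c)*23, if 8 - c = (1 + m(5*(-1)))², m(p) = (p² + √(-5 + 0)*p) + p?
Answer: -7406 + 4830*I*√5 ≈ -7406.0 + 10800.0*I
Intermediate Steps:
m(p) = p + p² + I*p*√5 (m(p) = (p² + √(-5)*p) + p = (p² + (I*√5)*p) + p = (p² + I*p*√5) + p = p + p² + I*p*√5)
c = 8 - (21 - 5*I*√5)² (c = 8 - (1 + (5*(-1))*(1 + 5*(-1) + I*√5))² = 8 - (1 - 5*(1 - 5 + I*√5))² = 8 - (1 - 5*(-4 + I*√5))² = 8 - (1 + (20 - 5*I*√5))² = 8 - (21 - 5*I*√5)² ≈ -308.0 + 469.57*I)
(-14 + c)*23 = (-14 + (-308 + 210*I*√5))*23 = (-322 + 210*I*√5)*23 = -7406 + 4830*I*√5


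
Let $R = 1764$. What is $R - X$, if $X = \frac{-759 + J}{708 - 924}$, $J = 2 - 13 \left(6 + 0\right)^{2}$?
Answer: $\frac{379799}{216} \approx 1758.3$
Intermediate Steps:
$J = -466$ ($J = 2 - 13 \cdot 6^{2} = 2 - 468 = -466$)
$X = \frac{1225}{216}$ ($X = \frac{-759 - 466}{708 - 924} = - \frac{1225}{-216} = \left(-1225\right) \left(- \frac{1}{216}\right) = \frac{1225}{216} \approx 5.6713$)
$R - X = 1764 - \frac{1225}{216} = \frac{379799}{216}$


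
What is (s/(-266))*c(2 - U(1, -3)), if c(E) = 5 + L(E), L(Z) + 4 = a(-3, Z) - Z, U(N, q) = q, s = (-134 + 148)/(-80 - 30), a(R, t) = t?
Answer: 1/2090 ≈ 0.00047847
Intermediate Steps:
s = -7/55 (s = 14/(-110) = 14*(-1/110) = -7/55 ≈ -0.12727)
L(Z) = -4 (L(Z) = -4 + (Z - Z) = -4 + 0 = -4)
c(E) = 1 (c(E) = 5 - 4 = 1)
(s/(-266))*c(2 - U(1, -3)) = -7/55/(-266)*1 = -7/55*(-1/266)*1 = (1/2090)*1 = 1/2090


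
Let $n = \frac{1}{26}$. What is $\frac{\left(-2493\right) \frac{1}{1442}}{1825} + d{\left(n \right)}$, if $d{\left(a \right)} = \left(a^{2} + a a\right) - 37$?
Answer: $- \frac{8227406471}{222374425} \approx -36.998$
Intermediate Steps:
$n = \frac{1}{26} \approx 0.038462$
$d{\left(a \right)} = -37 + 2 a^{2}$ ($d{\left(a \right)} = \left(a^{2} + a^{2}\right) - 37 = 2 a^{2} - 37 = -37 + 2 a^{2}$)
$\frac{\left(-2493\right) \frac{1}{1442}}{1825} + d{\left(n \right)} = \frac{\left(-2493\right) \frac{1}{1442}}{1825} - \left(37 - \frac{2}{676}\right) = \left(-2493\right) \frac{1}{1442} \cdot \frac{1}{1825} + \left(-37 + 2 \cdot \frac{1}{676}\right) = \left(- \frac{2493}{1442}\right) \frac{1}{1825} + \left(-37 + \frac{1}{338}\right) = - \frac{2493}{2631650} - \frac{12505}{338} = - \frac{8227406471}{222374425}$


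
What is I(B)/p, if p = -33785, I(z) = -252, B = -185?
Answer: 252/33785 ≈ 0.0074589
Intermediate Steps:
I(B)/p = -252/(-33785) = -252*(-1/33785) = 252/33785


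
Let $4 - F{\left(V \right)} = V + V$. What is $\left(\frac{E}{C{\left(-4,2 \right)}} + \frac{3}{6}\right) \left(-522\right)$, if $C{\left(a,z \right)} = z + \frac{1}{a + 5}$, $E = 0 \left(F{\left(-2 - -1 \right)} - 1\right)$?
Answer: $-261$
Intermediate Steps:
$F{\left(V \right)} = 4 - 2 V$ ($F{\left(V \right)} = 4 - \left(V + V\right) = 4 - 2 V$)
$E = 0$ ($E = 0 \left(\left(4 - 2 \left(-2 - -1\right)\right) - 1\right) = 0 \left(\left(4 - 2 \left(-2 + 1\right)\right) - 1\right) = 0 \left(\left(4 - -2\right) - 1\right) = 0 \left(\left(4 + 2\right) - 1\right) = 0 \left(6 - 1\right) = 0 \cdot 5 = 0$)
$C{\left(a,z \right)} = z + \frac{1}{5 + a}$
$\left(\frac{E}{C{\left(-4,2 \right)}} + \frac{3}{6}\right) \left(-522\right) = \left(\frac{0}{\frac{1}{5 - 4} \left(1 + 5 \cdot 2 - 8\right)} + \frac{3}{6}\right) \left(-522\right) = \left(\frac{0}{1^{-1} \left(1 + 10 - 8\right)} + 3 \cdot \frac{1}{6}\right) \left(-522\right) = \left(\frac{0}{1 \cdot 3} + \frac{1}{2}\right) \left(-522\right) = \left(\frac{0}{3} + \frac{1}{2}\right) \left(-522\right) = \left(0 \cdot \frac{1}{3} + \frac{1}{2}\right) \left(-522\right) = \left(0 + \frac{1}{2}\right) \left(-522\right) = \frac{1}{2} \left(-522\right) = -261$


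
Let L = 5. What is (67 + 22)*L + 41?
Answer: 486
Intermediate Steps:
(67 + 22)*L + 41 = (67 + 22)*5 + 41 = 89*5 + 41 = 445 + 41 = 486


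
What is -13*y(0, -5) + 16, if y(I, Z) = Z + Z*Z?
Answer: -244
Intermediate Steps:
y(I, Z) = Z + Z**2
-13*y(0, -5) + 16 = -(-65)*(1 - 5) + 16 = -(-65)*(-4) + 16 = -13*20 + 16 = -260 + 16 = -244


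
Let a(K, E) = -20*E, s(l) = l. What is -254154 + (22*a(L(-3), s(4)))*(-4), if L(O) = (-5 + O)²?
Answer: -247114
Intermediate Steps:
-254154 + (22*a(L(-3), s(4)))*(-4) = -254154 + (22*(-20*4))*(-4) = -254154 + (22*(-80))*(-4) = -254154 - 1760*(-4) = -254154 + 7040 = -247114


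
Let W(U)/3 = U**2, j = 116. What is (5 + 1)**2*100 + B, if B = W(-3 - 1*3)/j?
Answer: 104427/29 ≈ 3600.9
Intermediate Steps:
W(U) = 3*U**2
B = 27/29 (B = (3*(-3 - 1*3)**2)/116 = (3*(-3 - 3)**2)*(1/116) = (3*(-6)**2)*(1/116) = (3*36)*(1/116) = 108*(1/116) = 27/29 ≈ 0.93103)
(5 + 1)**2*100 + B = (5 + 1)**2*100 + 27/29 = 6**2*100 + 27/29 = 36*100 + 27/29 = 3600 + 27/29 = 104427/29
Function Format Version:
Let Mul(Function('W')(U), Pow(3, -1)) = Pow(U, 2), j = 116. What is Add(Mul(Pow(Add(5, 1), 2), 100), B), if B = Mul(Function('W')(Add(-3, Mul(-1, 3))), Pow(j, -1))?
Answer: Rational(104427, 29) ≈ 3600.9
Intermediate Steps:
Function('W')(U) = Mul(3, Pow(U, 2))
B = Rational(27, 29) (B = Mul(Mul(3, Pow(Add(-3, Mul(-1, 3)), 2)), Pow(116, -1)) = Mul(Mul(3, Pow(Add(-3, -3), 2)), Rational(1, 116)) = Mul(Mul(3, Pow(-6, 2)), Rational(1, 116)) = Mul(Mul(3, 36), Rational(1, 116)) = Mul(108, Rational(1, 116)) = Rational(27, 29) ≈ 0.93103)
Add(Mul(Pow(Add(5, 1), 2), 100), B) = Add(Mul(Pow(Add(5, 1), 2), 100), Rational(27, 29)) = Add(Mul(Pow(6, 2), 100), Rational(27, 29)) = Add(Mul(36, 100), Rational(27, 29)) = Add(3600, Rational(27, 29)) = Rational(104427, 29)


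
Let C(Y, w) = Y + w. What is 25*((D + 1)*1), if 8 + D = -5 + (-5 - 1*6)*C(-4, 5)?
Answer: -575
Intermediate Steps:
D = -24 (D = -8 + (-5 + (-5 - 1*6)*(-4 + 5)) = -8 + (-5 + (-5 - 6)*1) = -8 + (-5 - 11*1) = -8 + (-5 - 11) = -8 - 16 = -24)
25*((D + 1)*1) = 25*((-24 + 1)*1) = 25*(-23*1) = 25*(-23) = -575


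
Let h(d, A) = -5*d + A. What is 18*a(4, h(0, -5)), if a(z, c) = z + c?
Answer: -18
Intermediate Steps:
h(d, A) = A - 5*d
a(z, c) = c + z
18*a(4, h(0, -5)) = 18*((-5 - 5*0) + 4) = 18*((-5 + 0) + 4) = 18*(-5 + 4) = 18*(-1) = -18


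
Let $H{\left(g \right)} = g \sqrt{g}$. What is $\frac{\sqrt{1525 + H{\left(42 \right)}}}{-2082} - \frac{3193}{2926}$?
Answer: $- \frac{3193}{2926} - \frac{\sqrt{1525 + 42 \sqrt{42}}}{2082} \approx -1.1116$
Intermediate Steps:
$H{\left(g \right)} = g^{\frac{3}{2}}$
$\frac{\sqrt{1525 + H{\left(42 \right)}}}{-2082} - \frac{3193}{2926} = \frac{\sqrt{1525 + 42^{\frac{3}{2}}}}{-2082} - \frac{3193}{2926} = \sqrt{1525 + 42 \sqrt{42}} \left(- \frac{1}{2082}\right) - \frac{3193}{2926} = - \frac{\sqrt{1525 + 42 \sqrt{42}}}{2082} - \frac{3193}{2926} = - \frac{3193}{2926} - \frac{\sqrt{1525 + 42 \sqrt{42}}}{2082}$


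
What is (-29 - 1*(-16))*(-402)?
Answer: 5226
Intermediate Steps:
(-29 - 1*(-16))*(-402) = (-29 + 16)*(-402) = -13*(-402) = 5226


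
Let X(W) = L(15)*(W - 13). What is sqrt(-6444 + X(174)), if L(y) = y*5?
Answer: sqrt(5631) ≈ 75.040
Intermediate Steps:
L(y) = 5*y
X(W) = -975 + 75*W (X(W) = (5*15)*(W - 13) = 75*(-13 + W) = -975 + 75*W)
sqrt(-6444 + X(174)) = sqrt(-6444 + (-975 + 75*174)) = sqrt(-6444 + (-975 + 13050)) = sqrt(-6444 + 12075) = sqrt(5631)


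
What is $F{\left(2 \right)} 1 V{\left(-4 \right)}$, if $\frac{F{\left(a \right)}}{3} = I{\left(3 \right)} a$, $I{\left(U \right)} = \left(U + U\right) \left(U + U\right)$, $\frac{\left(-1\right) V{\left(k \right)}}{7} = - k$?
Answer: $-6048$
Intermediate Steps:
$V{\left(k \right)} = 7 k$ ($V{\left(k \right)} = - 7 \left(- k\right) = 7 k$)
$I{\left(U \right)} = 4 U^{2}$ ($I{\left(U \right)} = 2 U 2 U = 4 U^{2}$)
$F{\left(a \right)} = 108 a$ ($F{\left(a \right)} = 3 \cdot 4 \cdot 3^{2} a = 3 \cdot 4 \cdot 9 a = 3 \cdot 36 a = 108 a$)
$F{\left(2 \right)} 1 V{\left(-4 \right)} = 108 \cdot 2 \cdot 1 \cdot 7 \left(-4\right) = 216 \cdot 1 \left(-28\right) = 216 \left(-28\right) = -6048$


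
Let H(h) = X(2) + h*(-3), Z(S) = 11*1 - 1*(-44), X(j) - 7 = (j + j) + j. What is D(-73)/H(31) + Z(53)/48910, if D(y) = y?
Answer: 357483/391280 ≈ 0.91362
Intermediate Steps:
X(j) = 7 + 3*j (X(j) = 7 + ((j + j) + j) = 7 + (2*j + j) = 7 + 3*j)
Z(S) = 55 (Z(S) = 11 + 44 = 55)
H(h) = 13 - 3*h (H(h) = (7 + 3*2) + h*(-3) = (7 + 6) - 3*h = 13 - 3*h)
D(-73)/H(31) + Z(53)/48910 = -73/(13 - 3*31) + 55/48910 = -73/(13 - 93) + 55*(1/48910) = -73/(-80) + 11/9782 = -73*(-1/80) + 11/9782 = 73/80 + 11/9782 = 357483/391280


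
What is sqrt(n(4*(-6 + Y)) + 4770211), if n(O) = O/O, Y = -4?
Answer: 2*sqrt(1192553) ≈ 2184.1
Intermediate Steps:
n(O) = 1
sqrt(n(4*(-6 + Y)) + 4770211) = sqrt(1 + 4770211) = sqrt(4770212) = 2*sqrt(1192553)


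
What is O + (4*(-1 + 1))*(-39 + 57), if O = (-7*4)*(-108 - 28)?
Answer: 3808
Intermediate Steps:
O = 3808 (O = -28*(-136) = 3808)
O + (4*(-1 + 1))*(-39 + 57) = 3808 + (4*(-1 + 1))*(-39 + 57) = 3808 + (4*0)*18 = 3808 + 0*18 = 3808 + 0 = 3808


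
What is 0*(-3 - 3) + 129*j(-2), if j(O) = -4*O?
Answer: 1032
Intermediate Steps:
0*(-3 - 3) + 129*j(-2) = 0*(-3 - 3) + 129*(-4*(-2)) = 0*(-6) + 129*8 = 0 + 1032 = 1032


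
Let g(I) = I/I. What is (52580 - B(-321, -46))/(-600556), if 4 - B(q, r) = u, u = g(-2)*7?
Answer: -52583/600556 ≈ -0.087557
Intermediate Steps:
g(I) = 1
u = 7 (u = 1*7 = 7)
B(q, r) = -3 (B(q, r) = 4 - 1*7 = 4 - 7 = -3)
(52580 - B(-321, -46))/(-600556) = (52580 - 1*(-3))/(-600556) = (52580 + 3)*(-1/600556) = 52583*(-1/600556) = -52583/600556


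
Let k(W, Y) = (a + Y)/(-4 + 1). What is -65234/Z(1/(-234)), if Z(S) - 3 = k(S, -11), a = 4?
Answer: -97851/8 ≈ -12231.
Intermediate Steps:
k(W, Y) = -4/3 - Y/3 (k(W, Y) = (4 + Y)/(-4 + 1) = (4 + Y)/(-3) = (4 + Y)*(-1/3) = -4/3 - Y/3)
Z(S) = 16/3 (Z(S) = 3 + (-4/3 - 1/3*(-11)) = 3 + (-4/3 + 11/3) = 3 + 7/3 = 16/3)
-65234/Z(1/(-234)) = -65234/16/3 = -65234*3/16 = -97851/8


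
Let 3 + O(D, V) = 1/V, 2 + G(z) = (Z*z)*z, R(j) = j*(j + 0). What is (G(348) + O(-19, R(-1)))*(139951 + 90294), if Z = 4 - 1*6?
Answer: -55768101940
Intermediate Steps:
R(j) = j² (R(j) = j*j = j²)
Z = -2 (Z = 4 - 6 = -2)
G(z) = -2 - 2*z² (G(z) = -2 + (-2*z)*z = -2 - 2*z²)
O(D, V) = -3 + 1/V
(G(348) + O(-19, R(-1)))*(139951 + 90294) = ((-2 - 2*348²) + (-3 + 1/((-1)²)))*(139951 + 90294) = ((-2 - 2*121104) + (-3 + 1/1))*230245 = ((-2 - 242208) + (-3 + 1))*230245 = (-242210 - 2)*230245 = -242212*230245 = -55768101940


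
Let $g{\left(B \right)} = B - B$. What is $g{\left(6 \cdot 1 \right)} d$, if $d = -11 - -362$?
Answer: $0$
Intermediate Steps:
$d = 351$ ($d = -11 + 362 = 351$)
$g{\left(B \right)} = 0$
$g{\left(6 \cdot 1 \right)} d = 0 \cdot 351 = 0$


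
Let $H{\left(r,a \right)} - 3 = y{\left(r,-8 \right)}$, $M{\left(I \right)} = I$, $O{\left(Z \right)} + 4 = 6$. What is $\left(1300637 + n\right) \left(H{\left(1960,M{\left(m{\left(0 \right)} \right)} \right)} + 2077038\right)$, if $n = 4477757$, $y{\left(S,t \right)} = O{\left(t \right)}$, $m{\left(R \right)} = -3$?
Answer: $12001972808942$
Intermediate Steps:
$O{\left(Z \right)} = 2$ ($O{\left(Z \right)} = -4 + 6 = 2$)
$y{\left(S,t \right)} = 2$
$H{\left(r,a \right)} = 5$ ($H{\left(r,a \right)} = 3 + 2 = 5$)
$\left(1300637 + n\right) \left(H{\left(1960,M{\left(m{\left(0 \right)} \right)} \right)} + 2077038\right) = \left(1300637 + 4477757\right) \left(5 + 2077038\right) = 5778394 \cdot 2077043 = 12001972808942$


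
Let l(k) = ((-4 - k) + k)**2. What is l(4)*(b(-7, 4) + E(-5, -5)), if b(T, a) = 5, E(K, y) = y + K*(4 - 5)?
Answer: 80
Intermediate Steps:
E(K, y) = y - K (E(K, y) = y + K*(-1) = y - K)
l(k) = 16 (l(k) = (-4)**2 = 16)
l(4)*(b(-7, 4) + E(-5, -5)) = 16*(5 + (-5 - 1*(-5))) = 16*(5 + (-5 + 5)) = 16*(5 + 0) = 16*5 = 80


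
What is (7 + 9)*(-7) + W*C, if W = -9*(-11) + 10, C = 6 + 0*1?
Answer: 542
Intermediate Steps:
C = 6 (C = 6 + 0 = 6)
W = 109 (W = 99 + 10 = 109)
(7 + 9)*(-7) + W*C = (7 + 9)*(-7) + 109*6 = 16*(-7) + 654 = -112 + 654 = 542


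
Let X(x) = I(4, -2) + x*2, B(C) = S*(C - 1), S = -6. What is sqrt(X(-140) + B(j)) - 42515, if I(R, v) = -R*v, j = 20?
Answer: -42515 + I*sqrt(386) ≈ -42515.0 + 19.647*I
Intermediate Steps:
I(R, v) = -R*v
B(C) = 6 - 6*C (B(C) = -6*(C - 1) = -6*(-1 + C) = 6 - 6*C)
X(x) = 8 + 2*x (X(x) = -1*4*(-2) + x*2 = 8 + 2*x)
sqrt(X(-140) + B(j)) - 42515 = sqrt((8 + 2*(-140)) + (6 - 6*20)) - 42515 = sqrt((8 - 280) + (6 - 120)) - 42515 = sqrt(-272 - 114) - 42515 = sqrt(-386) - 42515 = I*sqrt(386) - 42515 = -42515 + I*sqrt(386)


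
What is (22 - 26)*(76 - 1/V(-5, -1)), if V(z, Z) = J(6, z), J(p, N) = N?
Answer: -1524/5 ≈ -304.80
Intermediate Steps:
V(z, Z) = z
(22 - 26)*(76 - 1/V(-5, -1)) = (22 - 26)*(76 - 1/(-5)) = -4*(76 - 1*(-⅕)) = -4*(76 + ⅕) = -4*381/5 = -1524/5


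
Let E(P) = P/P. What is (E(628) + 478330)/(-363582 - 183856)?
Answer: -478331/547438 ≈ -0.87376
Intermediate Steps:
E(P) = 1
(E(628) + 478330)/(-363582 - 183856) = (1 + 478330)/(-363582 - 183856) = 478331/(-547438) = 478331*(-1/547438) = -478331/547438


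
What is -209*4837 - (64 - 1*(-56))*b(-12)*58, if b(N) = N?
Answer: -927413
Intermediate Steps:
-209*4837 - (64 - 1*(-56))*b(-12)*58 = -209*4837 - (64 - 1*(-56))*(-12)*58 = -1010933 - (64 + 56)*(-12)*58 = -1010933 - 120*(-12)*58 = -1010933 - (-1440)*58 = -1010933 - 1*(-83520) = -1010933 + 83520 = -927413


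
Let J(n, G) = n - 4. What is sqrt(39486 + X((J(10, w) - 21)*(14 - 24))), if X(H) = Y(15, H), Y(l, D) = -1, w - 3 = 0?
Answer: sqrt(39485) ≈ 198.71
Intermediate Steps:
w = 3 (w = 3 + 0 = 3)
J(n, G) = -4 + n
X(H) = -1
sqrt(39486 + X((J(10, w) - 21)*(14 - 24))) = sqrt(39486 - 1) = sqrt(39485)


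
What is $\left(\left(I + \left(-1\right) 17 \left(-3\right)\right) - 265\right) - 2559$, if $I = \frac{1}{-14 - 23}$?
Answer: $- \frac{102602}{37} \approx -2773.0$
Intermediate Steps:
$I = - \frac{1}{37}$ ($I = \frac{1}{-37} = - \frac{1}{37} \approx -0.027027$)
$\left(\left(I + \left(-1\right) 17 \left(-3\right)\right) - 265\right) - 2559 = \left(\left(- \frac{1}{37} + \left(-1\right) 17 \left(-3\right)\right) - 265\right) - 2559 = \left(\left(- \frac{1}{37} - -51\right) - 265\right) - 2559 = \left(\left(- \frac{1}{37} + 51\right) - 265\right) - 2559 = \left(\frac{1886}{37} - 265\right) - 2559 = - \frac{7919}{37} - 2559 = - \frac{102602}{37}$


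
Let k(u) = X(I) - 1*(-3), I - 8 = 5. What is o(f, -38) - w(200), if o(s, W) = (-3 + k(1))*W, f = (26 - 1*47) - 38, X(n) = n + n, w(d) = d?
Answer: -1188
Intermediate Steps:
I = 13 (I = 8 + 5 = 13)
X(n) = 2*n
f = -59 (f = (26 - 47) - 38 = -21 - 38 = -59)
k(u) = 29 (k(u) = 2*13 - 1*(-3) = 26 + 3 = 29)
o(s, W) = 26*W (o(s, W) = (-3 + 29)*W = 26*W)
o(f, -38) - w(200) = 26*(-38) - 1*200 = -988 - 200 = -1188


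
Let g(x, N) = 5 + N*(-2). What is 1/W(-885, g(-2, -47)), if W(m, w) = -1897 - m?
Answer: -1/1012 ≈ -0.00098814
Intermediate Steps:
g(x, N) = 5 - 2*N
1/W(-885, g(-2, -47)) = 1/(-1897 - 1*(-885)) = 1/(-1897 + 885) = 1/(-1012) = -1/1012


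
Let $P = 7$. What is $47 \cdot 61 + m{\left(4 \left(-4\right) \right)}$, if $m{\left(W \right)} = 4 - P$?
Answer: $2864$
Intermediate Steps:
$m{\left(W \right)} = -3$ ($m{\left(W \right)} = 4 - 7 = -3$)
$47 \cdot 61 + m{\left(4 \left(-4\right) \right)} = 47 \cdot 61 - 3 = 2867 - 3 = 2864$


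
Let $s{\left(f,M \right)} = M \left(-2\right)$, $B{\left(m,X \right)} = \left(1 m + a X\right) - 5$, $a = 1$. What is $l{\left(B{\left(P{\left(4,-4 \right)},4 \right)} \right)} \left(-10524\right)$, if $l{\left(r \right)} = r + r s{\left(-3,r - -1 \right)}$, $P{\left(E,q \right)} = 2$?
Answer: $31572$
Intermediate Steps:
$B{\left(m,X \right)} = -5 + X + m$ ($B{\left(m,X \right)} = \left(1 m + 1 X\right) - 5 = \left(m + X\right) - 5 = \left(X + m\right) - 5 = -5 + X + m$)
$s{\left(f,M \right)} = - 2 M$
$l{\left(r \right)} = r + r \left(-2 - 2 r\right)$ ($l{\left(r \right)} = r + r \left(- 2 \left(r - -1\right)\right) = r + r \left(- 2 \left(r + 1\right)\right) = r + r \left(- 2 \left(1 + r\right)\right) = r + r \left(-2 - 2 r\right)$)
$l{\left(B{\left(P{\left(4,-4 \right)},4 \right)} \right)} \left(-10524\right) = - \left(-5 + 4 + 2\right) \left(1 + 2 \left(-5 + 4 + 2\right)\right) \left(-10524\right) = \left(-1\right) 1 \left(1 + 2 \cdot 1\right) \left(-10524\right) = \left(-1\right) 1 \left(1 + 2\right) \left(-10524\right) = \left(-1\right) 1 \cdot 3 \left(-10524\right) = \left(-3\right) \left(-10524\right) = 31572$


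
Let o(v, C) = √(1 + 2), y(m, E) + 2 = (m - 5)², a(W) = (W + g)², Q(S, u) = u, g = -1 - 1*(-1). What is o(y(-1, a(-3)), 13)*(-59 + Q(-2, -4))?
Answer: -63*√3 ≈ -109.12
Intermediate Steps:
g = 0 (g = -1 + 1 = 0)
a(W) = W² (a(W) = (W + 0)² = W²)
y(m, E) = -2 + (-5 + m)² (y(m, E) = -2 + (m - 5)² = -2 + (-5 + m)²)
o(v, C) = √3
o(y(-1, a(-3)), 13)*(-59 + Q(-2, -4)) = √3*(-59 - 4) = √3*(-63) = -63*√3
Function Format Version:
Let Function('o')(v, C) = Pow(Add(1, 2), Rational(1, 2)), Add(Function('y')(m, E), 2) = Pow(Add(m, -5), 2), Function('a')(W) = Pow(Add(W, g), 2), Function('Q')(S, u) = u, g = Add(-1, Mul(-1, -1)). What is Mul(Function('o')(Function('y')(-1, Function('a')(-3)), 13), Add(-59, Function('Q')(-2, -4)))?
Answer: Mul(-63, Pow(3, Rational(1, 2))) ≈ -109.12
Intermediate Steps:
g = 0 (g = Add(-1, 1) = 0)
Function('a')(W) = Pow(W, 2) (Function('a')(W) = Pow(Add(W, 0), 2) = Pow(W, 2))
Function('y')(m, E) = Add(-2, Pow(Add(-5, m), 2)) (Function('y')(m, E) = Add(-2, Pow(Add(m, -5), 2)) = Add(-2, Pow(Add(-5, m), 2)))
Function('o')(v, C) = Pow(3, Rational(1, 2))
Mul(Function('o')(Function('y')(-1, Function('a')(-3)), 13), Add(-59, Function('Q')(-2, -4))) = Mul(Pow(3, Rational(1, 2)), Add(-59, -4)) = Mul(Pow(3, Rational(1, 2)), -63) = Mul(-63, Pow(3, Rational(1, 2)))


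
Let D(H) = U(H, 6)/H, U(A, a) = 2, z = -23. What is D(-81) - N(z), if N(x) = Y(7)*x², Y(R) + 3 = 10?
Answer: -299945/81 ≈ -3703.0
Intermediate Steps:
Y(R) = 7 (Y(R) = -3 + 10 = 7)
N(x) = 7*x²
D(H) = 2/H
D(-81) - N(z) = 2/(-81) - 7*(-23)² = 2*(-1/81) - 7*529 = -2/81 - 1*3703 = -2/81 - 3703 = -299945/81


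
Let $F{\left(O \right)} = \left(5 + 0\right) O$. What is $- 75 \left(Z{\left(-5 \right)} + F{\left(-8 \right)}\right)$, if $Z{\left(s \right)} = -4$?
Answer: $3300$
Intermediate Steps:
$F{\left(O \right)} = 5 O$
$- 75 \left(Z{\left(-5 \right)} + F{\left(-8 \right)}\right) = - 75 \left(-4 + 5 \left(-8\right)\right) = - 75 \left(-4 - 40\right) = \left(-75\right) \left(-44\right) = 3300$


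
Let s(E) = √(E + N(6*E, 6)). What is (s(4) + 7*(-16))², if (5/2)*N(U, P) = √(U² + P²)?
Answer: 4*(280 - √5*√(5 + 3*√17))²/25 ≈ 11723.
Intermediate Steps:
N(U, P) = 2*√(P² + U²)/5 (N(U, P) = 2*√(U² + P²)/5 = 2*√(P² + U²)/5)
s(E) = √(E + 2*√(36 + 36*E²)/5) (s(E) = √(E + 2*√(6² + (6*E)²)/5) = √(E + 2*√(36 + 36*E²)/5))
(s(4) + 7*(-16))² = (√(25*4 + 60*√(1 + 4²))/5 + 7*(-16))² = (√(100 + 60*√(1 + 16))/5 - 112)² = (√(100 + 60*√17)/5 - 112)² = (-112 + √(100 + 60*√17)/5)²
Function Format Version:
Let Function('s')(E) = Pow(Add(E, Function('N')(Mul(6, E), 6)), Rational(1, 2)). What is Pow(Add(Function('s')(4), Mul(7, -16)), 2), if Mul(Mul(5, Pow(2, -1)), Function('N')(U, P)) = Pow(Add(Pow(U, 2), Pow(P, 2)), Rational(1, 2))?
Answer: Mul(Rational(4, 25), Pow(Add(280, Mul(-1, Pow(5, Rational(1, 2)), Pow(Add(5, Mul(3, Pow(17, Rational(1, 2)))), Rational(1, 2)))), 2)) ≈ 11723.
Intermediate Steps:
Function('N')(U, P) = Mul(Rational(2, 5), Pow(Add(Pow(P, 2), Pow(U, 2)), Rational(1, 2))) (Function('N')(U, P) = Mul(Rational(2, 5), Pow(Add(Pow(U, 2), Pow(P, 2)), Rational(1, 2))) = Mul(Rational(2, 5), Pow(Add(Pow(P, 2), Pow(U, 2)), Rational(1, 2))))
Function('s')(E) = Pow(Add(E, Mul(Rational(2, 5), Pow(Add(36, Mul(36, Pow(E, 2))), Rational(1, 2)))), Rational(1, 2)) (Function('s')(E) = Pow(Add(E, Mul(Rational(2, 5), Pow(Add(Pow(6, 2), Pow(Mul(6, E), 2)), Rational(1, 2)))), Rational(1, 2)) = Pow(Add(E, Mul(Rational(2, 5), Pow(Add(36, Mul(36, Pow(E, 2))), Rational(1, 2)))), Rational(1, 2)))
Pow(Add(Function('s')(4), Mul(7, -16)), 2) = Pow(Add(Mul(Rational(1, 5), Pow(Add(Mul(25, 4), Mul(60, Pow(Add(1, Pow(4, 2)), Rational(1, 2)))), Rational(1, 2))), Mul(7, -16)), 2) = Pow(Add(Mul(Rational(1, 5), Pow(Add(100, Mul(60, Pow(Add(1, 16), Rational(1, 2)))), Rational(1, 2))), -112), 2) = Pow(Add(Mul(Rational(1, 5), Pow(Add(100, Mul(60, Pow(17, Rational(1, 2)))), Rational(1, 2))), -112), 2) = Pow(Add(-112, Mul(Rational(1, 5), Pow(Add(100, Mul(60, Pow(17, Rational(1, 2)))), Rational(1, 2)))), 2)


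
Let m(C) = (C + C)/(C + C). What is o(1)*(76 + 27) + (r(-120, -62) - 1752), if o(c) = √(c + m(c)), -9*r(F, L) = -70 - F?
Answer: -15818/9 + 103*√2 ≈ -1611.9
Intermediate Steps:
m(C) = 1 (m(C) = (2*C)/((2*C)) = (2*C)*(1/(2*C)) = 1)
r(F, L) = 70/9 + F/9 (r(F, L) = -(-70 - F)/9 = 70/9 + F/9)
o(c) = √(1 + c) (o(c) = √(c + 1) = √(1 + c))
o(1)*(76 + 27) + (r(-120, -62) - 1752) = √(1 + 1)*(76 + 27) + ((70/9 + (⅑)*(-120)) - 1752) = √2*103 + ((70/9 - 40/3) - 1752) = 103*√2 + (-50/9 - 1752) = 103*√2 - 15818/9 = -15818/9 + 103*√2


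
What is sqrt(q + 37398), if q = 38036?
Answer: sqrt(75434) ≈ 274.65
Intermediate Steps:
sqrt(q + 37398) = sqrt(38036 + 37398) = sqrt(75434)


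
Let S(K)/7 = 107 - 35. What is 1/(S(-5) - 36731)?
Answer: -1/36227 ≈ -2.7604e-5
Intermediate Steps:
S(K) = 504 (S(K) = 7*(107 - 35) = 7*72 = 504)
1/(S(-5) - 36731) = 1/(504 - 36731) = 1/(-36227) = -1/36227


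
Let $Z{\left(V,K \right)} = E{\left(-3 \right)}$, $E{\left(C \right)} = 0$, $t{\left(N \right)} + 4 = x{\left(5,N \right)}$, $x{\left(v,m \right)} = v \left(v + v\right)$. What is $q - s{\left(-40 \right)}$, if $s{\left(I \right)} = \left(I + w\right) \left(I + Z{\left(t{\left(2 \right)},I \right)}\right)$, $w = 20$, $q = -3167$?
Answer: $-3967$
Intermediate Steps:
$x{\left(v,m \right)} = 2 v^{2}$ ($x{\left(v,m \right)} = v 2 v = 2 v^{2}$)
$t{\left(N \right)} = 46$ ($t{\left(N \right)} = -4 + 2 \cdot 5^{2} = -4 + 2 \cdot 25 = -4 + 50 = 46$)
$Z{\left(V,K \right)} = 0$
$s{\left(I \right)} = I \left(20 + I\right)$ ($s{\left(I \right)} = \left(I + 20\right) \left(I + 0\right) = \left(20 + I\right) I = I \left(20 + I\right)$)
$q - s{\left(-40 \right)} = -3167 - - 40 \left(20 - 40\right) = -3167 - \left(-40\right) \left(-20\right) = -3167 - 800 = -3967$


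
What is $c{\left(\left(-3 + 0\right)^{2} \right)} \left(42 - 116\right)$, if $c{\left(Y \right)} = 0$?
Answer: $0$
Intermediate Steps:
$c{\left(\left(-3 + 0\right)^{2} \right)} \left(42 - 116\right) = 0 \left(42 - 116\right) = 0 \left(-74\right) = 0$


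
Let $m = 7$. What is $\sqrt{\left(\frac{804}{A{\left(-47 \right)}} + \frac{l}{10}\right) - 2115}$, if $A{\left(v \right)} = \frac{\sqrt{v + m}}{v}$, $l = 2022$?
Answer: $\frac{\sqrt{-47820 + 47235 i \sqrt{10}}}{5} \approx 46.694 + 63.978 i$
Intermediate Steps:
$A{\left(v \right)} = \frac{\sqrt{7 + v}}{v}$ ($A{\left(v \right)} = \frac{\sqrt{v + 7}}{v} = \frac{\sqrt{7 + v}}{v}$)
$\sqrt{\left(\frac{804}{A{\left(-47 \right)}} + \frac{l}{10}\right) - 2115} = \sqrt{\left(\frac{804}{\frac{1}{-47} \sqrt{7 - 47}} + \frac{2022}{10}\right) - 2115} = \sqrt{\left(\frac{804}{\left(- \frac{1}{47}\right) \sqrt{-40}} + 2022 \cdot \frac{1}{10}\right) - 2115} = \sqrt{\left(\frac{804}{\left(- \frac{1}{47}\right) 2 i \sqrt{10}} + \frac{1011}{5}\right) - 2115} = \sqrt{\left(\frac{804}{\left(- \frac{2}{47}\right) i \sqrt{10}} + \frac{1011}{5}\right) - 2115} = \sqrt{\left(804 \frac{47 i \sqrt{10}}{20} + \frac{1011}{5}\right) - 2115} = \sqrt{\left(\frac{9447 i \sqrt{10}}{5} + \frac{1011}{5}\right) - 2115} = \sqrt{\left(\frac{1011}{5} + \frac{9447 i \sqrt{10}}{5}\right) - 2115} = \sqrt{- \frac{9564}{5} + \frac{9447 i \sqrt{10}}{5}}$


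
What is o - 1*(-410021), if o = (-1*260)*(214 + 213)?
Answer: 299001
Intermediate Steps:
o = -111020 (o = -260*427 = -111020)
o - 1*(-410021) = -111020 - 1*(-410021) = -111020 + 410021 = 299001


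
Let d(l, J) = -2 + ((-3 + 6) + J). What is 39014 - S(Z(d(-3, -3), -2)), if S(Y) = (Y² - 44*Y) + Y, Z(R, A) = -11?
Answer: 38420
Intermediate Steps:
d(l, J) = 1 + J (d(l, J) = -2 + (3 + J) = 1 + J)
S(Y) = Y² - 43*Y
39014 - S(Z(d(-3, -3), -2)) = 39014 - (-11)*(-43 - 11) = 39014 - (-11)*(-54) = 39014 - 1*594 = 39014 - 594 = 38420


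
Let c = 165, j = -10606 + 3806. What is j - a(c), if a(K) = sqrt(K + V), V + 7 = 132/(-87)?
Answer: -6800 - sqrt(131602)/29 ≈ -6812.5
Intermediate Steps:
j = -6800
V = -247/29 (V = -7 + 132/(-87) = -7 + 132*(-1/87) = -7 - 44/29 = -247/29 ≈ -8.5172)
a(K) = sqrt(-247/29 + K) (a(K) = sqrt(K - 247/29) = sqrt(-247/29 + K))
j - a(c) = -6800 - sqrt(-7163 + 841*165)/29 = -6800 - sqrt(-7163 + 138765)/29 = -6800 - sqrt(131602)/29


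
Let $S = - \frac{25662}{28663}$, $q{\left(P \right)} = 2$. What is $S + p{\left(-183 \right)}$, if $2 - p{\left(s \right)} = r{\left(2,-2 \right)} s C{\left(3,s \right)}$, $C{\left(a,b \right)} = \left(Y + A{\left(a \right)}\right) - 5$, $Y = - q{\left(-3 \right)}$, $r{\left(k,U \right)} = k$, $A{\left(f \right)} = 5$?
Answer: $- \frac{20949652}{28663} \approx -730.9$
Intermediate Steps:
$S = - \frac{25662}{28663}$ ($S = \left(-25662\right) \frac{1}{28663} = - \frac{25662}{28663} \approx -0.8953$)
$Y = -2$ ($Y = \left(-1\right) 2 = -2$)
$C{\left(a,b \right)} = -2$ ($C{\left(a,b \right)} = \left(-2 + 5\right) - 5 = 3 - 5 = -2$)
$p{\left(s \right)} = 2 + 4 s$ ($p{\left(s \right)} = 2 - 2 s \left(-2\right) = 2 - - 4 s = 2 + 4 s$)
$S + p{\left(-183 \right)} = - \frac{25662}{28663} + \left(2 + 4 \left(-183\right)\right) = - \frac{25662}{28663} + \left(2 - 732\right) = - \frac{25662}{28663} - 730 = - \frac{20949652}{28663}$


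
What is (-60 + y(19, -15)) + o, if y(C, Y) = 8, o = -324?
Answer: -376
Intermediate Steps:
(-60 + y(19, -15)) + o = (-60 + 8) - 324 = -52 - 324 = -376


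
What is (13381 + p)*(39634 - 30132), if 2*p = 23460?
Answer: 238604722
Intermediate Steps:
p = 11730 (p = (½)*23460 = 11730)
(13381 + p)*(39634 - 30132) = (13381 + 11730)*(39634 - 30132) = 25111*9502 = 238604722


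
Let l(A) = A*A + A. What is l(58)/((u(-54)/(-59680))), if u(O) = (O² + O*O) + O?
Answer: -102112480/2889 ≈ -35345.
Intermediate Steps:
u(O) = O + 2*O² (u(O) = (O² + O²) + O = 2*O² + O = O + 2*O²)
l(A) = A + A² (l(A) = A² + A = A + A²)
l(58)/((u(-54)/(-59680))) = (58*(1 + 58))/((-54*(1 + 2*(-54))/(-59680))) = (58*59)/((-54*(1 - 108)*(-1/59680))) = 3422/((-54*(-107)*(-1/59680))) = 3422/((5778*(-1/59680))) = 3422/(-2889/29840) = 3422*(-29840/2889) = -102112480/2889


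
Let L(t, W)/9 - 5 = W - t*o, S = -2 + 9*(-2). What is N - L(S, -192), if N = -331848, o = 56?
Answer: -340245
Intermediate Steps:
S = -20 (S = -2 - 18 = -20)
L(t, W) = 45 - 504*t + 9*W (L(t, W) = 45 + 9*(W - t*56) = 45 + 9*(W - 56*t) = 45 + (-504*t + 9*W) = 45 - 504*t + 9*W)
N - L(S, -192) = -331848 - (45 - 504*(-20) + 9*(-192)) = -331848 - (45 + 10080 - 1728) = -331848 - 1*8397 = -331848 - 8397 = -340245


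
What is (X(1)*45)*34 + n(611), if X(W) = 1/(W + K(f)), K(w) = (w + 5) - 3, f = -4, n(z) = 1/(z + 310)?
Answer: -1409129/921 ≈ -1530.0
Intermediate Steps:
n(z) = 1/(310 + z)
K(w) = 2 + w (K(w) = (5 + w) - 3 = 2 + w)
X(W) = 1/(-2 + W) (X(W) = 1/(W + (2 - 4)) = 1/(W - 2) = 1/(-2 + W))
(X(1)*45)*34 + n(611) = (45/(-2 + 1))*34 + 1/(310 + 611) = (45/(-1))*34 + 1/921 = -1*45*34 + 1/921 = -45*34 + 1/921 = -1530 + 1/921 = -1409129/921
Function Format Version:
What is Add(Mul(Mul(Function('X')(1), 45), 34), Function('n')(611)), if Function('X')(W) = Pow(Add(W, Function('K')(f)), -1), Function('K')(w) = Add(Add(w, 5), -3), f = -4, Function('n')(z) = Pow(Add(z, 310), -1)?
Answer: Rational(-1409129, 921) ≈ -1530.0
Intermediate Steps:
Function('n')(z) = Pow(Add(310, z), -1)
Function('K')(w) = Add(2, w) (Function('K')(w) = Add(Add(5, w), -3) = Add(2, w))
Function('X')(W) = Pow(Add(-2, W), -1) (Function('X')(W) = Pow(Add(W, Add(2, -4)), -1) = Pow(Add(W, -2), -1) = Pow(Add(-2, W), -1))
Add(Mul(Mul(Function('X')(1), 45), 34), Function('n')(611)) = Add(Mul(Mul(Pow(Add(-2, 1), -1), 45), 34), Pow(Add(310, 611), -1)) = Add(Mul(Mul(Pow(-1, -1), 45), 34), Pow(921, -1)) = Add(Mul(Mul(-1, 45), 34), Rational(1, 921)) = Add(Mul(-45, 34), Rational(1, 921)) = Add(-1530, Rational(1, 921)) = Rational(-1409129, 921)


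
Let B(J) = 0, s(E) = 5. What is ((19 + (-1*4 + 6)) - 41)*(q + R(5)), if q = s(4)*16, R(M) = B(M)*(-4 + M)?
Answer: -1600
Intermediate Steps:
R(M) = 0 (R(M) = 0*(-4 + M) = 0)
q = 80 (q = 5*16 = 80)
((19 + (-1*4 + 6)) - 41)*(q + R(5)) = ((19 + (-1*4 + 6)) - 41)*(80 + 0) = ((19 + (-4 + 6)) - 41)*80 = ((19 + 2) - 41)*80 = (21 - 41)*80 = -20*80 = -1600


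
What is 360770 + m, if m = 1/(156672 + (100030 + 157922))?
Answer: 149583900481/414624 ≈ 3.6077e+5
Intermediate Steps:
m = 1/414624 (m = 1/(156672 + 257952) = 1/414624 ≈ 2.4118e-6)
360770 + m = 360770 + 1/414624 = 149583900481/414624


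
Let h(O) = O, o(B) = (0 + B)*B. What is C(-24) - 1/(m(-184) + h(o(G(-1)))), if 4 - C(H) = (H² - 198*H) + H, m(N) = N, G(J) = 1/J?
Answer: -969899/183 ≈ -5300.0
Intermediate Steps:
G(J) = 1/J
o(B) = B² (o(B) = B*B = B²)
C(H) = 4 - H² + 197*H (C(H) = 4 - ((H² - 198*H) + H) = 4 - (H² - 197*H) = 4 + (-H² + 197*H) = 4 - H² + 197*H)
C(-24) - 1/(m(-184) + h(o(G(-1)))) = (4 - 1*(-24)² + 197*(-24)) - 1/(-184 + (1/(-1))²) = (4 - 1*576 - 4728) - 1/(-184 + (-1)²) = (4 - 576 - 4728) - 1/(-184 + 1) = -5300 - 1/(-183) = -5300 - 1*(-1/183) = -5300 + 1/183 = -969899/183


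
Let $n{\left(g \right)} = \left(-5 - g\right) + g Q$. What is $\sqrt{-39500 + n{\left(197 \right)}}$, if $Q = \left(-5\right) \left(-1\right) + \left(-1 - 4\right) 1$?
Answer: $i \sqrt{39702} \approx 199.25 i$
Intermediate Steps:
$Q = 0$ ($Q = 5 - 5 = 0$)
$n{\left(g \right)} = -5 - g$ ($n{\left(g \right)} = \left(-5 - g\right) + g 0 = \left(-5 - g\right) + 0 = -5 - g$)
$\sqrt{-39500 + n{\left(197 \right)}} = \sqrt{-39500 - 202} = \sqrt{-39702} = i \sqrt{39702}$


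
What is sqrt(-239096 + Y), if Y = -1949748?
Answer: 2*I*sqrt(547211) ≈ 1479.5*I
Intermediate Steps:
sqrt(-239096 + Y) = sqrt(-239096 - 1949748) = sqrt(-2188844) = 2*I*sqrt(547211)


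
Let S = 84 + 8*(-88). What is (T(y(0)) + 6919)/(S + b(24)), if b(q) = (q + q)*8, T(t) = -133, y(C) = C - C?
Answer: -3393/118 ≈ -28.754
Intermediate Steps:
S = -620 (S = 84 - 704 = -620)
y(C) = 0
b(q) = 16*q (b(q) = (2*q)*8 = 16*q)
(T(y(0)) + 6919)/(S + b(24)) = (-133 + 6919)/(-620 + 16*24) = 6786/(-620 + 384) = 6786/(-236) = 6786*(-1/236) = -3393/118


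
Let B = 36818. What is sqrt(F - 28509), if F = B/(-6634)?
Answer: I*sqrt(313731021554)/3317 ≈ 168.86*I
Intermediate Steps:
F = -18409/3317 (F = 36818/(-6634) = 36818*(-1/6634) = -18409/3317 ≈ -5.5499)
sqrt(F - 28509) = sqrt(-18409/3317 - 28509) = sqrt(-94582762/3317) = I*sqrt(313731021554)/3317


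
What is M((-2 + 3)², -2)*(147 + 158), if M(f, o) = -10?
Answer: -3050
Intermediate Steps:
M((-2 + 3)², -2)*(147 + 158) = -10*(147 + 158) = -10*305 = -3050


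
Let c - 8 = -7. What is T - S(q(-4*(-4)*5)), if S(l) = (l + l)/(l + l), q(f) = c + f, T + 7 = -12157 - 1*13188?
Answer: -25353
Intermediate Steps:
c = 1 (c = 8 - 7 = 1)
T = -25352 (T = -7 + (-12157 - 1*13188) = -7 + (-12157 - 13188) = -7 - 25345 = -25352)
q(f) = 1 + f
S(l) = 1 (S(l) = (2*l)/((2*l)) = (2*l)*(1/(2*l)) = 1)
T - S(q(-4*(-4)*5)) = -25352 - 1*1 = -25352 - 1 = -25353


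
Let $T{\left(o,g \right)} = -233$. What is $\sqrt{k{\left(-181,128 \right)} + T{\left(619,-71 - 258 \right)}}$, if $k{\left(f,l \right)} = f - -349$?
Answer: $i \sqrt{65} \approx 8.0623 i$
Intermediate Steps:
$k{\left(f,l \right)} = 349 + f$ ($k{\left(f,l \right)} = f + 349 = 349 + f$)
$\sqrt{k{\left(-181,128 \right)} + T{\left(619,-71 - 258 \right)}} = \sqrt{\left(349 - 181\right) - 233} = \sqrt{168 - 233} = \sqrt{-65} = i \sqrt{65}$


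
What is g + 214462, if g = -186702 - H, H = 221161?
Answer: -193401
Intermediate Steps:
g = -407863 (g = -186702 - 1*221161 = -186702 - 221161 = -407863)
g + 214462 = -407863 + 214462 = -193401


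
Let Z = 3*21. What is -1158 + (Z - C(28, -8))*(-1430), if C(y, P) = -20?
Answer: -119848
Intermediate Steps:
Z = 63
-1158 + (Z - C(28, -8))*(-1430) = -1158 + (63 - 1*(-20))*(-1430) = -1158 + (63 + 20)*(-1430) = -1158 + 83*(-1430) = -1158 - 118690 = -119848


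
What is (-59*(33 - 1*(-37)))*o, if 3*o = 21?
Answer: -28910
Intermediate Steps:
o = 7 (o = (1/3)*21 = 7)
(-59*(33 - 1*(-37)))*o = -59*(33 - 1*(-37))*7 = -59*(33 + 37)*7 = -59*70*7 = -4130*7 = -28910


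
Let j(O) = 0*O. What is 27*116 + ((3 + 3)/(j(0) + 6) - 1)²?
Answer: 3132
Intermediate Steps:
j(O) = 0
27*116 + ((3 + 3)/(j(0) + 6) - 1)² = 27*116 + ((3 + 3)/(0 + 6) - 1)² = 3132 + (6/6 - 1)² = 3132 + (6*(⅙) - 1)² = 3132 + (1 - 1)² = 3132 + 0² = 3132 + 0 = 3132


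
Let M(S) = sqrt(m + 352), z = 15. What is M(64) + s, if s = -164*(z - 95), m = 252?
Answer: 13120 + 2*sqrt(151) ≈ 13145.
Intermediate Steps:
M(S) = 2*sqrt(151) (M(S) = sqrt(252 + 352) = sqrt(604) = 2*sqrt(151))
s = 13120 (s = -164*(15 - 95) = -164*(-80) = 13120)
M(64) + s = 2*sqrt(151) + 13120 = 13120 + 2*sqrt(151)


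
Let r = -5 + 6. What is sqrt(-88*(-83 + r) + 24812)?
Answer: 2*sqrt(8007) ≈ 178.96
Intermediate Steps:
r = 1
sqrt(-88*(-83 + r) + 24812) = sqrt(-88*(-83 + 1) + 24812) = sqrt(-88*(-82) + 24812) = sqrt(7216 + 24812) = sqrt(32028) = 2*sqrt(8007)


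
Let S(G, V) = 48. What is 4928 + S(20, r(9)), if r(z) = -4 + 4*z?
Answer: 4976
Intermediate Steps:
4928 + S(20, r(9)) = 4928 + 48 = 4976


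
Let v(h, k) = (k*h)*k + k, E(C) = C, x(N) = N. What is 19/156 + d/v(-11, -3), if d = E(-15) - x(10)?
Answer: 973/2652 ≈ 0.36689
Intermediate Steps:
d = -25 (d = -15 - 1*10 = -15 - 10 = -25)
v(h, k) = k + h*k**2 (v(h, k) = (h*k)*k + k = h*k**2 + k = k + h*k**2)
19/156 + d/v(-11, -3) = 19/156 - 25*(-1/(3*(1 - 11*(-3)))) = 19*(1/156) - 25*(-1/(3*(1 + 33))) = 19/156 - 25/((-3*34)) = 19/156 - 25/(-102) = 19/156 - 25*(-1/102) = 19/156 + 25/102 = 973/2652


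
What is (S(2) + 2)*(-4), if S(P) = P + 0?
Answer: -16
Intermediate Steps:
S(P) = P
(S(2) + 2)*(-4) = (2 + 2)*(-4) = 4*(-4) = -16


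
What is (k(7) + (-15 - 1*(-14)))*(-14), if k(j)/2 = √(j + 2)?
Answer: -70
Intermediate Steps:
k(j) = 2*√(2 + j) (k(j) = 2*√(j + 2) = 2*√(2 + j))
(k(7) + (-15 - 1*(-14)))*(-14) = (2*√(2 + 7) + (-15 - 1*(-14)))*(-14) = (2*√9 + (-15 + 14))*(-14) = (2*3 - 1)*(-14) = (6 - 1)*(-14) = 5*(-14) = -70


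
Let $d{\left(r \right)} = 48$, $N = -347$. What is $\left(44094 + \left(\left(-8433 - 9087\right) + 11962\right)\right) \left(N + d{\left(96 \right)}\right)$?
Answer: $-11522264$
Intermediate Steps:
$\left(44094 + \left(\left(-8433 - 9087\right) + 11962\right)\right) \left(N + d{\left(96 \right)}\right) = \left(44094 + \left(\left(-8433 - 9087\right) + 11962\right)\right) \left(-347 + 48\right) = \left(44094 + \left(-17520 + 11962\right)\right) \left(-299\right) = \left(44094 - 5558\right) \left(-299\right) = 38536 \left(-299\right) = -11522264$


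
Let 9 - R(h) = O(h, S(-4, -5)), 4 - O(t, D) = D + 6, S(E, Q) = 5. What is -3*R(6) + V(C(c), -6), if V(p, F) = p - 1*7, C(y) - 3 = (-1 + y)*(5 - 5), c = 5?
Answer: -52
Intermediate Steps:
C(y) = 3 (C(y) = 3 + (-1 + y)*(5 - 5) = 3 + (-1 + y)*0 = 3 + 0 = 3)
V(p, F) = -7 + p (V(p, F) = p - 7 = -7 + p)
O(t, D) = -2 - D (O(t, D) = 4 - (D + 6) = 4 - (6 + D) = 4 + (-6 - D) = -2 - D)
R(h) = 16 (R(h) = 9 - (-2 - 1*5) = 9 - (-2 - 5) = 9 - 1*(-7) = 9 + 7 = 16)
-3*R(6) + V(C(c), -6) = -3*16 + (-7 + 3) = -48 - 4 = -52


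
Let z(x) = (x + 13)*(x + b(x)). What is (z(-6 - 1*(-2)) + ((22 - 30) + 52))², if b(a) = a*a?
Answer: 23104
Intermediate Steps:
b(a) = a²
z(x) = (13 + x)*(x + x²) (z(x) = (x + 13)*(x + x²) = (13 + x)*(x + x²))
(z(-6 - 1*(-2)) + ((22 - 30) + 52))² = ((-6 - 1*(-2))*(13 + (-6 - 1*(-2))² + 14*(-6 - 1*(-2))) + ((22 - 30) + 52))² = ((-6 + 2)*(13 + (-6 + 2)² + 14*(-6 + 2)) + (-8 + 52))² = (-4*(13 + (-4)² + 14*(-4)) + 44)² = (-4*(13 + 16 - 56) + 44)² = (-4*(-27) + 44)² = (108 + 44)² = 152² = 23104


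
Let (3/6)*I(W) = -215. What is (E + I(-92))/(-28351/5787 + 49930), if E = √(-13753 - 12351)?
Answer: -2488410/288916559 + 11574*I*√6526/288916559 ≈ -0.0086129 + 0.0032362*I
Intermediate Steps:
I(W) = -430 (I(W) = 2*(-215) = -430)
E = 2*I*√6526 (E = √(-26104) = 2*I*√6526 ≈ 161.57*I)
(E + I(-92))/(-28351/5787 + 49930) = (2*I*√6526 - 430)/(-28351/5787 + 49930) = (-430 + 2*I*√6526)/(-28351*1/5787 + 49930) = (-430 + 2*I*√6526)/(-28351/5787 + 49930) = (-430 + 2*I*√6526)/(288916559/5787) = (-430 + 2*I*√6526)*(5787/288916559) = -2488410/288916559 + 11574*I*√6526/288916559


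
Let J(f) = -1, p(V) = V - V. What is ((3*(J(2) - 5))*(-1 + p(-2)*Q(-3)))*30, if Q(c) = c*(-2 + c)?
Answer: 540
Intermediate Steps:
p(V) = 0
((3*(J(2) - 5))*(-1 + p(-2)*Q(-3)))*30 = ((3*(-1 - 5))*(-1 + 0*(-3*(-2 - 3))))*30 = ((3*(-6))*(-1 + 0*(-3*(-5))))*30 = -18*(-1 + 0*15)*30 = -18*(-1 + 0)*30 = -18*(-1)*30 = 18*30 = 540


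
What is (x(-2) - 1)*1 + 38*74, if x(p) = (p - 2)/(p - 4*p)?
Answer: 8431/3 ≈ 2810.3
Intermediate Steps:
x(p) = -(-2 + p)/(3*p) (x(p) = (-2 + p)/((-3*p)) = (-2 + p)*(-1/(3*p)) = -(-2 + p)/(3*p))
(x(-2) - 1)*1 + 38*74 = ((⅓)*(2 - 1*(-2))/(-2) - 1)*1 + 38*74 = ((⅓)*(-½)*(2 + 2) - 1)*1 + 2812 = ((⅓)*(-½)*4 - 1)*1 + 2812 = (-⅔ - 1)*1 + 2812 = -5/3*1 + 2812 = -5/3 + 2812 = 8431/3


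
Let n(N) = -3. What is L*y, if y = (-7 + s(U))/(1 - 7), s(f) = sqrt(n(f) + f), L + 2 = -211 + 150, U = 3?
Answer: -147/2 ≈ -73.500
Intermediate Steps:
L = -63 (L = -2 + (-211 + 150) = -2 - 61 = -63)
s(f) = sqrt(-3 + f)
y = 7/6 (y = (-7 + sqrt(-3 + 3))/(1 - 7) = (-7 + sqrt(0))/(-6) = (-7 + 0)*(-1/6) = -7*(-1/6) = 7/6 ≈ 1.1667)
L*y = -63*7/6 = -147/2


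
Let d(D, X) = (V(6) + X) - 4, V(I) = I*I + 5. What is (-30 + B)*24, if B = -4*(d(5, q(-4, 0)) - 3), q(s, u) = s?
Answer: -3600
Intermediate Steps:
V(I) = 5 + I² (V(I) = I² + 5 = 5 + I²)
d(D, X) = 37 + X (d(D, X) = ((5 + 6²) + X) - 4 = ((5 + 36) + X) - 4 = (41 + X) - 4 = 37 + X)
B = -120 (B = -4*((37 - 4) - 3) = -4*(33 - 3) = -4*30 = -120)
(-30 + B)*24 = (-30 - 120)*24 = -150*24 = -3600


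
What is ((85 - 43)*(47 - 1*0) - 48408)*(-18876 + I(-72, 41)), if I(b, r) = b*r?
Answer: 1013561352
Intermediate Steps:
((85 - 43)*(47 - 1*0) - 48408)*(-18876 + I(-72, 41)) = ((85 - 43)*(47 - 1*0) - 48408)*(-18876 - 72*41) = (42*(47 + 0) - 48408)*(-18876 - 2952) = (42*47 - 48408)*(-21828) = (1974 - 48408)*(-21828) = -46434*(-21828) = 1013561352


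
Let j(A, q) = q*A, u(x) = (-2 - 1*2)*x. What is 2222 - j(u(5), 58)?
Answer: 3382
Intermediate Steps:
u(x) = -4*x (u(x) = (-2 - 2)*x = -4*x)
j(A, q) = A*q
2222 - j(u(5), 58) = 2222 - (-4*5)*58 = 2222 - (-20)*58 = 2222 - 1*(-1160) = 2222 + 1160 = 3382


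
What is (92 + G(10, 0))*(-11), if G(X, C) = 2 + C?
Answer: -1034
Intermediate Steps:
(92 + G(10, 0))*(-11) = (92 + (2 + 0))*(-11) = (92 + 2)*(-11) = 94*(-11) = -1034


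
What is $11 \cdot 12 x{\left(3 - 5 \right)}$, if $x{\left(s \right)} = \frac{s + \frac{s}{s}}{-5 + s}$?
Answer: $\frac{132}{7} \approx 18.857$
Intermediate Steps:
$x{\left(s \right)} = \frac{1 + s}{-5 + s}$ ($x{\left(s \right)} = \frac{s + 1}{-5 + s} = \frac{1 + s}{-5 + s}$)
$11 \cdot 12 x{\left(3 - 5 \right)} = 11 \cdot 12 \frac{1 + \left(3 - 5\right)}{-5 + \left(3 - 5\right)} = 132 \frac{1 + \left(3 - 5\right)}{-5 + \left(3 - 5\right)} = 132 \frac{1 - 2}{-5 - 2} = 132 \frac{1}{-7} \left(-1\right) = 132 \left(\left(- \frac{1}{7}\right) \left(-1\right)\right) = 132 \cdot \frac{1}{7} = \frac{132}{7}$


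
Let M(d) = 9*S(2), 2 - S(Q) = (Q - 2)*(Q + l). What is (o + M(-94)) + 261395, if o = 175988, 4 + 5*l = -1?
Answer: 437401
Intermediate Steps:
l = -1 (l = -⅘ + (⅕)*(-1) = -⅘ - ⅕ = -1)
S(Q) = 2 - (-1 + Q)*(-2 + Q) (S(Q) = 2 - (Q - 2)*(Q - 1) = 2 - (-2 + Q)*(-1 + Q) = 2 - (-1 + Q)*(-2 + Q))
M(d) = 18 (M(d) = 9*(2*(3 - 1*2)) = 9*(2*(3 - 2)) = 9*(2*1) = 9*2 = 18)
(o + M(-94)) + 261395 = (175988 + 18) + 261395 = 176006 + 261395 = 437401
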